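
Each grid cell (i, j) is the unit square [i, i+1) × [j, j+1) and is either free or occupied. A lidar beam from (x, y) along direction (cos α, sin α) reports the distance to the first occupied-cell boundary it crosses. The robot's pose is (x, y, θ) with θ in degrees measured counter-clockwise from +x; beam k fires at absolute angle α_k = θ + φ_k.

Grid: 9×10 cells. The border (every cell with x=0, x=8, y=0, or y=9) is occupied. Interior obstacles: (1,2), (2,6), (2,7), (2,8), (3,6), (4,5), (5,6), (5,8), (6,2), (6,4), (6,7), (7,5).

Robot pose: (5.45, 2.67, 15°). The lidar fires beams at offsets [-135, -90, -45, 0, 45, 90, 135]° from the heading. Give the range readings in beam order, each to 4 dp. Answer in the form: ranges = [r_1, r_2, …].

ranges = [1.9283, 1.7289, 0.6351, 0.5694, 1.5358, 2.4122, 5.1384]

beam 1: φ=-135°, α=240°
  direction (-0.5000, -0.8660); cell (5,2); t to first gridline: x 0.9000, y 0.7736 (then +2.0000 / +1.1547)
    (5,1) via y @ 0.7736
    (4,1) via x @ 0.9000
    (4,0) via y @ 1.9283  # hit
  → r_1 = 1.9283
beam 2: φ=-90°, α=285°
  direction (0.2588, -0.9659); cell (5,2); t to first gridline: x 2.1250, y 0.6936 (then +3.8637 / +1.0353)
    (5,1) via y @ 0.6936
    (5,0) via y @ 1.7289  # hit
  → r_2 = 1.7289
beam 3: φ=-45°, α=330°
  direction (0.8660, -0.5000); cell (5,2); t to first gridline: x 0.6351, y 1.3400 (then +1.1547 / +2.0000)
    (6,2) via x @ 0.6351  # hit
  → r_3 = 0.6351
beam 4: φ=0°, α=15°
  direction (0.9659, 0.2588); cell (5,2); t to first gridline: x 0.5694, y 1.2750 (then +1.0353 / +3.8637)
    (6,2) via x @ 0.5694  # hit
  → r_4 = 0.5694
beam 5: φ=45°, α=60°
  direction (0.5000, 0.8660); cell (5,2); t to first gridline: x 1.1000, y 0.3811 (then +2.0000 / +1.1547)
    (5,3) via y @ 0.3811
    (6,3) via x @ 1.1000
    (6,4) via y @ 1.5358  # hit
  → r_5 = 1.5358
beam 6: φ=90°, α=105°
  direction (-0.2588, 0.9659); cell (5,2); t to first gridline: x 1.7387, y 0.3416 (then +3.8637 / +1.0353)
    (5,3) via y @ 0.3416
    (5,4) via y @ 1.3769
    (4,4) via x @ 1.7387
    (4,5) via y @ 2.4122  # hit
  → r_6 = 2.4122
beam 7: φ=135°, α=150°
  direction (-0.8660, 0.5000); cell (5,2); t to first gridline: x 0.5196, y 0.6600 (then +1.1547 / +2.0000)
    (4,2) via x @ 0.5196
    (4,3) via y @ 0.6600
    (3,3) via x @ 1.6743
    (3,4) via y @ 2.6600
    (2,4) via x @ 2.8290
    (1,4) via x @ 3.9837
    (1,5) via y @ 4.6600
    (0,5) via x @ 5.1384  # hit
  → r_7 = 5.1384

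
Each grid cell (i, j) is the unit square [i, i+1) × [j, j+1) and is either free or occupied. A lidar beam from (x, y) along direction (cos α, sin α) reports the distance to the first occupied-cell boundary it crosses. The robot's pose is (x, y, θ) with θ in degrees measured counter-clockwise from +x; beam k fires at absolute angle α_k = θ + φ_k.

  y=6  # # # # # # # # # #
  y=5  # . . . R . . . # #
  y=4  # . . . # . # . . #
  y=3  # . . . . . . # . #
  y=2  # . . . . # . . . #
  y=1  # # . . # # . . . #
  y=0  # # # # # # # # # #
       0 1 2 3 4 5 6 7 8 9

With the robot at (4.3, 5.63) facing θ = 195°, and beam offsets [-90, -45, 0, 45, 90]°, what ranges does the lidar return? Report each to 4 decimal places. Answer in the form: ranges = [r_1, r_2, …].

ranges = [0.3831, 0.7400, 3.4164, 4.6000, 0.6522]

beam 1: φ=-90°, α=105°
  dir = (cos 105°, sin 105°) = (-0.2588, 0.9659); from cell (4,5)
  next x-line at t=1.1591, next y-line at t=0.3831; Δt_x=3.8637, Δt_y=1.0353
    y: enter (4,6) at t=0.3831 ← occupied
  → r_1 = 0.3831
beam 2: φ=-45°, α=150°
  dir = (cos 150°, sin 150°) = (-0.8660, 0.5000); from cell (4,5)
  next x-line at t=0.3464, next y-line at t=0.7400; Δt_x=1.1547, Δt_y=2.0000
    x: enter (3,5) at t=0.3464
    y: enter (3,6) at t=0.7400 ← occupied
  → r_2 = 0.7400
beam 3: φ=0°, α=195°
  dir = (cos 195°, sin 195°) = (-0.9659, -0.2588); from cell (4,5)
  next x-line at t=0.3106, next y-line at t=2.4341; Δt_x=1.0353, Δt_y=3.8637
    x: enter (3,5) at t=0.3106
    x: enter (2,5) at t=1.3459
    x: enter (1,5) at t=2.3811
    y: enter (1,4) at t=2.4341
    x: enter (0,4) at t=3.4164 ← occupied
  → r_3 = 3.4164
beam 4: φ=45°, α=240°
  dir = (cos 240°, sin 240°) = (-0.5000, -0.8660); from cell (4,5)
  next x-line at t=0.6000, next y-line at t=0.7275; Δt_x=2.0000, Δt_y=1.1547
    x: enter (3,5) at t=0.6000
    y: enter (3,4) at t=0.7275
    y: enter (3,3) at t=1.8822
    x: enter (2,3) at t=2.6000
    y: enter (2,2) at t=3.0369
    y: enter (2,1) at t=4.1916
    x: enter (1,1) at t=4.6000 ← occupied
  → r_4 = 4.6000
beam 5: φ=90°, α=285°
  dir = (cos 285°, sin 285°) = (0.2588, -0.9659); from cell (4,5)
  next x-line at t=2.7046, next y-line at t=0.6522; Δt_x=3.8637, Δt_y=1.0353
    y: enter (4,4) at t=0.6522 ← occupied
  → r_5 = 0.6522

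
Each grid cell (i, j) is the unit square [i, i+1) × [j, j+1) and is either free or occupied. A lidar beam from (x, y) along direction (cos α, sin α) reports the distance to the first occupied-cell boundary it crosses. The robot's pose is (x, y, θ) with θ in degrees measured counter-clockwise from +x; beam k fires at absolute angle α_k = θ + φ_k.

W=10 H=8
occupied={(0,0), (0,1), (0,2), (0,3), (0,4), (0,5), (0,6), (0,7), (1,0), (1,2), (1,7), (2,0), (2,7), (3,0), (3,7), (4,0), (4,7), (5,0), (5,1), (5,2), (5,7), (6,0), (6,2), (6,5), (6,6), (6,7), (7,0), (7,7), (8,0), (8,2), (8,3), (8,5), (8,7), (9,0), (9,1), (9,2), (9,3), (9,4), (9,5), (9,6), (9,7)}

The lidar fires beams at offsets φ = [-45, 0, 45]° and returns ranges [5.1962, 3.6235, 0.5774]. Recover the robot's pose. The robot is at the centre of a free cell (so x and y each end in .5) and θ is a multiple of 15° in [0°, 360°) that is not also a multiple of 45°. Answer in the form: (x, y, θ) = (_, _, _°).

Enumerate (i+0.5, j+0.5, θ) over the 39 free cells and 16 admissible headings. For each, cast all 3 beams and compare to the given ranges.
  (7.5, 3.5, 210°): beam 1 = 6.7293 ≠ 5.1962 ✗
  (2.5, 2.5, 255°): beam 1 = 0.5774 ≠ 5.1962 ✗
  (8.5, 1.5, 165°): beam 1 = 0.5774 ≠ 5.1962 ✗
  (5.5, 5.5, 345°): beam 1 = 2.8868 ≠ 5.1962 ✗
  …
  (5.5, 3.5, 195°): r_1=5.1962, r_2=3.6235, r_3=0.5774 — all match ✓
Unique over the lattice → pose = (5.5, 3.5, 195°).

(x, y, θ) = (5.5, 3.5, 195°)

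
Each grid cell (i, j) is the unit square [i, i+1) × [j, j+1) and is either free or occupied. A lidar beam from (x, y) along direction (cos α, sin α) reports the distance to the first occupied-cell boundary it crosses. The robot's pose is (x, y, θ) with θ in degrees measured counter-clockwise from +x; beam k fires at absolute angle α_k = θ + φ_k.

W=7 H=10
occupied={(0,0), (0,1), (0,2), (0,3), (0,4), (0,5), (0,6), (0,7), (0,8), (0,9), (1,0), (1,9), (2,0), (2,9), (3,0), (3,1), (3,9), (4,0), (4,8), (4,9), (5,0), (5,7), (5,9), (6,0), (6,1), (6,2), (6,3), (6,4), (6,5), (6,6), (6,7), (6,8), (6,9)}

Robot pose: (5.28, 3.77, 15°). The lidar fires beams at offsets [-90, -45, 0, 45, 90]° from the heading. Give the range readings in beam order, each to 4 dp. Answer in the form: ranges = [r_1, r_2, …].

ranges = [2.7819, 0.8314, 0.7454, 1.4400, 4.3792]

beam 1: φ=-90°, α=285°
  d=(0.2588,-0.9659)  start (5,3)  tX=2.7819 tY=0.7972  stride 1/|dx|=3.8637 1/|dy|=1.0353
    cross y-line → (5,2), t=0.7972
    cross y-line → (5,1), t=1.8324
    cross x-line → (6,1), t=2.7819 (wall)
  → r_1 = 2.7819
beam 2: φ=-45°, α=330°
  d=(0.8660,-0.5000)  start (5,3)  tX=0.8314 tY=1.5400  stride 1/|dx|=1.1547 1/|dy|=2.0000
    cross x-line → (6,3), t=0.8314 (wall)
  → r_2 = 0.8314
beam 3: φ=0°, α=15°
  d=(0.9659,0.2588)  start (5,3)  tX=0.7454 tY=0.8887  stride 1/|dx|=1.0353 1/|dy|=3.8637
    cross x-line → (6,3), t=0.7454 (wall)
  → r_3 = 0.7454
beam 4: φ=45°, α=60°
  d=(0.5000,0.8660)  start (5,3)  tX=1.4400 tY=0.2656  stride 1/|dx|=2.0000 1/|dy|=1.1547
    cross y-line → (5,4), t=0.2656
    cross y-line → (5,5), t=1.4203
    cross x-line → (6,5), t=1.4400 (wall)
  → r_4 = 1.4400
beam 5: φ=90°, α=105°
  d=(-0.2588,0.9659)  start (5,3)  tX=1.0818 tY=0.2381  stride 1/|dx|=3.8637 1/|dy|=1.0353
    cross y-line → (5,4), t=0.2381
    cross x-line → (4,4), t=1.0818
    cross y-line → (4,5), t=1.2734
    cross y-line → (4,6), t=2.3087
    cross y-line → (4,7), t=3.3439
    cross y-line → (4,8), t=4.3792 (wall)
  → r_5 = 4.3792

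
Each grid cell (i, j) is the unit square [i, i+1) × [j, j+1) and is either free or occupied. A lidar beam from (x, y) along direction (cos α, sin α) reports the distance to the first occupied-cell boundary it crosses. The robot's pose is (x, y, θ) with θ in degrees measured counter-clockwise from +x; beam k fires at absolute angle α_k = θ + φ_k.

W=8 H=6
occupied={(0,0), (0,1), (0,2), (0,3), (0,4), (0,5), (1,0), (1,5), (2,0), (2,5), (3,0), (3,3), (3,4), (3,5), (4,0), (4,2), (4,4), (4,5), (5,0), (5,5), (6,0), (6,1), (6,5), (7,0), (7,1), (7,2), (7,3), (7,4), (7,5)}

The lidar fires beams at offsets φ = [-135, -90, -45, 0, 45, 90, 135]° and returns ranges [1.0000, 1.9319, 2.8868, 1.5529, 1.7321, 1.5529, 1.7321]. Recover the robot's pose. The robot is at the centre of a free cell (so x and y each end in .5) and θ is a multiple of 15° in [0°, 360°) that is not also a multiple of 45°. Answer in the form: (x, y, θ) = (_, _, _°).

The pose lattice has 19·16 = 304 candidates. Test each by forward raycasting.
  (6.5, 4.5, 165°): beam 1 = 0.5774 ≠ 1.0000 ✗
  (4.5, 1.5, 150°): beam 1 = 1.5529 ≠ 1.0000 ✗
  (3.5, 1.5, 285°): beam 1 = 2.8868 ≠ 1.0000 ✗
  …
  (2.5, 2.5, 165°): r_1=1.0000, r_2=1.9319, r_3=2.8868, r_4=1.5529, r_5=1.7321, r_6=1.5529, r_7=1.7321 — all match ✓
Only this pose fits every beam.

(x, y, θ) = (2.5, 2.5, 165°)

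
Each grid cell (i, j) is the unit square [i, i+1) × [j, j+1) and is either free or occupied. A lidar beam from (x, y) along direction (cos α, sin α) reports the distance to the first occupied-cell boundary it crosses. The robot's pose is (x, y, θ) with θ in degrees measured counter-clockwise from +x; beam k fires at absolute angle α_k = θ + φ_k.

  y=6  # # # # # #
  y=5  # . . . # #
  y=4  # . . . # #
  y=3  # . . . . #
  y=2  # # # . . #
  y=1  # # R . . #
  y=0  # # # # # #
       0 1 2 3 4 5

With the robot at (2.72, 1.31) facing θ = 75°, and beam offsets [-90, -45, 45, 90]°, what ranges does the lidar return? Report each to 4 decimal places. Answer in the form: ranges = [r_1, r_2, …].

ranges = [1.1977, 2.6327, 0.7967, 0.7454]

beam 1: φ=-90°, α=345°
  direction (0.9659, -0.2588); cell (2,1); t to first gridline: x 0.2899, y 1.1977 (then +1.0353 / +3.8637)
    (3,1) via x @ 0.2899
    (3,0) via y @ 1.1977  # hit
  → r_1 = 1.1977
beam 2: φ=-45°, α=30°
  direction (0.8660, 0.5000); cell (2,1); t to first gridline: x 0.3233, y 1.3800 (then +1.1547 / +2.0000)
    (3,1) via x @ 0.3233
    (3,2) via y @ 1.3800
    (4,2) via x @ 1.4780
    (5,2) via x @ 2.6327  # hit
  → r_2 = 2.6327
beam 3: φ=45°, α=120°
  direction (-0.5000, 0.8660); cell (2,1); t to first gridline: x 1.4400, y 0.7967 (then +2.0000 / +1.1547)
    (2,2) via y @ 0.7967  # hit
  → r_3 = 0.7967
beam 4: φ=90°, α=165°
  direction (-0.9659, 0.2588); cell (2,1); t to first gridline: x 0.7454, y 2.6660 (then +1.0353 / +3.8637)
    (1,1) via x @ 0.7454  # hit
  → r_4 = 0.7454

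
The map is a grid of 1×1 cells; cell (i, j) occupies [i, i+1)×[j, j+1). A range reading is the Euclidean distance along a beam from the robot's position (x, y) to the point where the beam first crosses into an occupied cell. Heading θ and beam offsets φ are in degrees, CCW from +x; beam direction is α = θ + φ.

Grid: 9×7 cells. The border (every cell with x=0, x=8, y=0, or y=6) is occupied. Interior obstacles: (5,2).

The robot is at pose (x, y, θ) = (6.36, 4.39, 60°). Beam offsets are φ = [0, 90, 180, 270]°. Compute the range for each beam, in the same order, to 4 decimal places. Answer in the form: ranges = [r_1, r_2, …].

ranges = [1.8591, 3.2200, 1.6050, 1.8937]

beam 1: φ=0°, α=60°
  cosα=0.5000 sinα=0.8660 | (6,4) | tMaxX 1.2800 tMaxY 0.7044 | tΔX 2.0000 tΔY 1.1547
    t=0.7044 [y] (6,5)
    t=1.2800 [x] (7,5)
    t=1.8591 [y] (7,6) — stop
  → r_1 = 1.8591
beam 2: φ=90°, α=150°
  cosα=-0.8660 sinα=0.5000 | (6,4) | tMaxX 0.4157 tMaxY 1.2200 | tΔX 1.1547 tΔY 2.0000
    t=0.4157 [x] (5,4)
    t=1.2200 [y] (5,5)
    t=1.5704 [x] (4,5)
    t=2.7251 [x] (3,5)
    t=3.2200 [y] (3,6) — stop
  → r_2 = 3.2200
beam 3: φ=180°, α=240°
  cosα=-0.5000 sinα=-0.8660 | (6,4) | tMaxX 0.7200 tMaxY 0.4503 | tΔX 2.0000 tΔY 1.1547
    t=0.4503 [y] (6,3)
    t=0.7200 [x] (5,3)
    t=1.6050 [y] (5,2) — stop
  → r_3 = 1.6050
beam 4: φ=270°, α=330°
  cosα=0.8660 sinα=-0.5000 | (6,4) | tMaxX 0.7390 tMaxY 0.7800 | tΔX 1.1547 tΔY 2.0000
    t=0.7390 [x] (7,4)
    t=0.7800 [y] (7,3)
    t=1.8937 [x] (8,3) — stop
  → r_4 = 1.8937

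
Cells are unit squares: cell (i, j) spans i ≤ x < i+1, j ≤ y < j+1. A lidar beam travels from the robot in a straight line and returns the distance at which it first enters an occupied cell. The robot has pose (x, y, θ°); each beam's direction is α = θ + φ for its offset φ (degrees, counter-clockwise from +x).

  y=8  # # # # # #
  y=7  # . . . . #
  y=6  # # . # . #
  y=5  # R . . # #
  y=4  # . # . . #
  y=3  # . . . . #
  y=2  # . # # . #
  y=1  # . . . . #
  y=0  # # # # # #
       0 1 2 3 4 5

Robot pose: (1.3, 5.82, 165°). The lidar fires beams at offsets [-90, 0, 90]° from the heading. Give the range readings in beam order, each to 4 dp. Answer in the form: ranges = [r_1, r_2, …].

ranges = [0.1863, 0.3106, 1.1591]

beam 1: φ=-90°, α=75°
  dir = (cos 75°, sin 75°) = (0.2588, 0.9659); from cell (1,5)
  next x-line at t=2.7046, next y-line at t=0.1863; Δt_x=3.8637, Δt_y=1.0353
    y: enter (1,6) at t=0.1863 ← occupied
  → r_1 = 0.1863
beam 2: φ=0°, α=165°
  dir = (cos 165°, sin 165°) = (-0.9659, 0.2588); from cell (1,5)
  next x-line at t=0.3106, next y-line at t=0.6955; Δt_x=1.0353, Δt_y=3.8637
    x: enter (0,5) at t=0.3106 ← occupied
  → r_2 = 0.3106
beam 3: φ=90°, α=255°
  dir = (cos 255°, sin 255°) = (-0.2588, -0.9659); from cell (1,5)
  next x-line at t=1.1591, next y-line at t=0.8489; Δt_x=3.8637, Δt_y=1.0353
    y: enter (1,4) at t=0.8489
    x: enter (0,4) at t=1.1591 ← occupied
  → r_3 = 1.1591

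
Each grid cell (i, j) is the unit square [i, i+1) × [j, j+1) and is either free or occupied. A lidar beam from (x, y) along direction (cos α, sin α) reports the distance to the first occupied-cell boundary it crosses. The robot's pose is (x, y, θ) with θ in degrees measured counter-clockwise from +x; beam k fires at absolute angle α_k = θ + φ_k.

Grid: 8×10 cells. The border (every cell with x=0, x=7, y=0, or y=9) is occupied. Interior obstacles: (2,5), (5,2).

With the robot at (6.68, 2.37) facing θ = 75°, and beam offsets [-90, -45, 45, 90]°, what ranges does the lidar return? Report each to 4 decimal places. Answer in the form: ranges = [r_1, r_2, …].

beam 1: φ=-90°, α=345°
  dir = (cos 345°, sin 345°) = (0.9659, -0.2588); from cell (6,2)
  next x-line at t=0.3313, next y-line at t=1.4296; Δt_x=1.0353, Δt_y=3.8637
    x: enter (7,2) at t=0.3313 ← occupied
  → r_1 = 0.3313
beam 2: φ=-45°, α=30°
  dir = (cos 30°, sin 30°) = (0.8660, 0.5000); from cell (6,2)
  next x-line at t=0.3695, next y-line at t=1.2600; Δt_x=1.1547, Δt_y=2.0000
    x: enter (7,2) at t=0.3695 ← occupied
  → r_2 = 0.3695
beam 3: φ=45°, α=120°
  dir = (cos 120°, sin 120°) = (-0.5000, 0.8660); from cell (6,2)
  next x-line at t=1.3600, next y-line at t=0.7275; Δt_x=2.0000, Δt_y=1.1547
    y: enter (6,3) at t=0.7275
    x: enter (5,3) at t=1.3600
    y: enter (5,4) at t=1.8822
    y: enter (5,5) at t=3.0369
    x: enter (4,5) at t=3.3600
    y: enter (4,6) at t=4.1916
    y: enter (4,7) at t=5.3463
    x: enter (3,7) at t=5.3600
    y: enter (3,8) at t=6.5010
    x: enter (2,8) at t=7.3600
    y: enter (2,9) at t=7.6557 ← occupied
  → r_3 = 7.6557
beam 4: φ=90°, α=165°
  dir = (cos 165°, sin 165°) = (-0.9659, 0.2588); from cell (6,2)
  next x-line at t=0.7040, next y-line at t=2.4341; Δt_x=1.0353, Δt_y=3.8637
    x: enter (5,2) at t=0.7040 ← occupied
  → r_4 = 0.7040

ranges = [0.3313, 0.3695, 7.6557, 0.7040]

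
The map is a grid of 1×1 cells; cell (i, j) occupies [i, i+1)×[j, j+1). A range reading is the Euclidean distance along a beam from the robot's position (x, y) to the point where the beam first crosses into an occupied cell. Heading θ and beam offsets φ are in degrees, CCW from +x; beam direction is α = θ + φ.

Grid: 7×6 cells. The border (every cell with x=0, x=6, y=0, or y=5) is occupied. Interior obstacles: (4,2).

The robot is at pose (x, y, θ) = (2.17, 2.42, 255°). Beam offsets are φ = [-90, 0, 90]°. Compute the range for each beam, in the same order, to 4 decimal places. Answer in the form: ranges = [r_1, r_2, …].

beam 1: φ=-90°, α=165°
  cosα=-0.9659 sinα=0.2588 | (2,2) | tMaxX 0.1760 tMaxY 2.2409 | tΔX 1.0353 tΔY 3.8637
    t=0.1760 [x] (1,2)
    t=1.2113 [x] (0,2) — stop
  → r_1 = 1.2113
beam 2: φ=0°, α=255°
  cosα=-0.2588 sinα=-0.9659 | (2,2) | tMaxX 0.6568 tMaxY 0.4348 | tΔX 3.8637 tΔY 1.0353
    t=0.4348 [y] (2,1)
    t=0.6568 [x] (1,1)
    t=1.4701 [y] (1,0) — stop
  → r_2 = 1.4701
beam 3: φ=90°, α=345°
  cosα=0.9659 sinα=-0.2588 | (2,2) | tMaxX 0.8593 tMaxY 1.6228 | tΔX 1.0353 tΔY 3.8637
    t=0.8593 [x] (3,2)
    t=1.6228 [y] (3,1)
    t=1.8946 [x] (4,1)
    t=2.9298 [x] (5,1)
    t=3.9651 [x] (6,1) — stop
  → r_3 = 3.9651

ranges = [1.2113, 1.4701, 3.9651]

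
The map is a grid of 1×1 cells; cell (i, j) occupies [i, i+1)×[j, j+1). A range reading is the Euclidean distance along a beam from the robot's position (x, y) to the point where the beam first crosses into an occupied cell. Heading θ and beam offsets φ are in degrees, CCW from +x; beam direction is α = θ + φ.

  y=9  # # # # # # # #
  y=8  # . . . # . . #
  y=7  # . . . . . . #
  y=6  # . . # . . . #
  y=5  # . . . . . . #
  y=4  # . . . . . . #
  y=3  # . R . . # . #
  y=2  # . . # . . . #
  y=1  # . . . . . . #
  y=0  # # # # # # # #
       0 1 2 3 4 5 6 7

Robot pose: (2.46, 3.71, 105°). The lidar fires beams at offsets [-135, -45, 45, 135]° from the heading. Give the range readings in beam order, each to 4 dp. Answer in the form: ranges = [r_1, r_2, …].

ranges = [1.4200, 2.6443, 1.6859, 2.9200]

beam 1: φ=-135°, α=330°
  d=(0.8660,-0.5000)  start (2,3)  tX=0.6235 tY=1.4200  stride 1/|dx|=1.1547 1/|dy|=2.0000
    cross x-line → (3,3), t=0.6235
    cross y-line → (3,2), t=1.4200 (wall)
  → r_1 = 1.4200
beam 2: φ=-45°, α=60°
  d=(0.5000,0.8660)  start (2,3)  tX=1.0800 tY=0.3349  stride 1/|dx|=2.0000 1/|dy|=1.1547
    cross y-line → (2,4), t=0.3349
    cross x-line → (3,4), t=1.0800
    cross y-line → (3,5), t=1.4896
    cross y-line → (3,6), t=2.6443 (wall)
  → r_2 = 2.6443
beam 3: φ=45°, α=150°
  d=(-0.8660,0.5000)  start (2,3)  tX=0.5312 tY=0.5800  stride 1/|dx|=1.1547 1/|dy|=2.0000
    cross x-line → (1,3), t=0.5312
    cross y-line → (1,4), t=0.5800
    cross x-line → (0,4), t=1.6859 (wall)
  → r_3 = 1.6859
beam 4: φ=135°, α=240°
  d=(-0.5000,-0.8660)  start (2,3)  tX=0.9200 tY=0.8198  stride 1/|dx|=2.0000 1/|dy|=1.1547
    cross y-line → (2,2), t=0.8198
    cross x-line → (1,2), t=0.9200
    cross y-line → (1,1), t=1.9745
    cross x-line → (0,1), t=2.9200 (wall)
  → r_4 = 2.9200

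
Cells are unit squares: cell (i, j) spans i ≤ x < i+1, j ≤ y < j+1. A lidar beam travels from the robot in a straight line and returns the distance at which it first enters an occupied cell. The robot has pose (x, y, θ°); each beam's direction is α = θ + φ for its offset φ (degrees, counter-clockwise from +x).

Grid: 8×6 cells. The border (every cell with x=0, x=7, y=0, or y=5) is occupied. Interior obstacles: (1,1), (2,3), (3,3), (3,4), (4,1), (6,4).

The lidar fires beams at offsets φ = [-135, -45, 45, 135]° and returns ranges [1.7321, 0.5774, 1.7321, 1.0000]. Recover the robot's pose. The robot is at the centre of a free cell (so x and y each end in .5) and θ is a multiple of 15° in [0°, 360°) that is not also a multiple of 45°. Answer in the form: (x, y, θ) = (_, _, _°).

(x, y, θ) = (2.5, 2.5, 105°)

Enumerate (i+0.5, j+0.5, θ) over the 18 free cells and 16 admissible headings. For each, cast all 4 beams and compare to the given ranges.
  (2.5, 4.5, 75°): beam 1 = 0.5774 ≠ 1.7321 ✗
  (1.5, 2.5, 255°): beam 1 = 1.0000 ≠ 1.7321 ✗
  (4.5, 3.5, 75°): beam 1 = 2.8868 ≠ 1.7321 ✗
  …
  (2.5, 2.5, 105°): r_1=1.7321, r_2=0.5774, r_3=1.7321, r_4=1.0000 — all match ✓
No second candidate reproduces the full scan.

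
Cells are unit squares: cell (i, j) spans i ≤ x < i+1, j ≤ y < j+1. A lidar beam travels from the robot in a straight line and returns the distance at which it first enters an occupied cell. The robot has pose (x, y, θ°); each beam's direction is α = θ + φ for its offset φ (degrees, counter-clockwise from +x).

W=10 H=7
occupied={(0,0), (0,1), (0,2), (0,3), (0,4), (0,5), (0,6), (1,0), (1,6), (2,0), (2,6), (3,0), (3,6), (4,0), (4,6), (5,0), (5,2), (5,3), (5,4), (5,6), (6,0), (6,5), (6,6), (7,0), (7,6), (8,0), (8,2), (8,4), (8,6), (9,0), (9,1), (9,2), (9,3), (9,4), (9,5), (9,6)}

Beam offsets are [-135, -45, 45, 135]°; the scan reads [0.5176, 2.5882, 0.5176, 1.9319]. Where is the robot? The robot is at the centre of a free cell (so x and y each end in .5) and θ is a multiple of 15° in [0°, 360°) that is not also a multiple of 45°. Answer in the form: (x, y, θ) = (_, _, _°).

(x, y, θ) = (5.5, 1.5, 60°)

The pose lattice has 34·16 = 544 candidates. Test each by forward raycasting.
  (2.5, 1.5, 330°): beam 1 = 1.5529 ≠ 0.5176 ✗
  (7.5, 1.5, 300°): beam 1 = 1.9319 ≠ 0.5176 ✗
  (1.5, 4.5, 195°): beam 1 = 1.7321 ≠ 0.5176 ✗
  (8.5, 3.5, 195°): beam 1 = 0.5774 ≠ 0.5176 ✗
  …
  (5.5, 1.5, 60°): r_1=0.5176, r_2=2.5882, r_3=0.5176, r_4=1.9319 — all match ✓
Unique over the lattice → pose = (5.5, 1.5, 60°).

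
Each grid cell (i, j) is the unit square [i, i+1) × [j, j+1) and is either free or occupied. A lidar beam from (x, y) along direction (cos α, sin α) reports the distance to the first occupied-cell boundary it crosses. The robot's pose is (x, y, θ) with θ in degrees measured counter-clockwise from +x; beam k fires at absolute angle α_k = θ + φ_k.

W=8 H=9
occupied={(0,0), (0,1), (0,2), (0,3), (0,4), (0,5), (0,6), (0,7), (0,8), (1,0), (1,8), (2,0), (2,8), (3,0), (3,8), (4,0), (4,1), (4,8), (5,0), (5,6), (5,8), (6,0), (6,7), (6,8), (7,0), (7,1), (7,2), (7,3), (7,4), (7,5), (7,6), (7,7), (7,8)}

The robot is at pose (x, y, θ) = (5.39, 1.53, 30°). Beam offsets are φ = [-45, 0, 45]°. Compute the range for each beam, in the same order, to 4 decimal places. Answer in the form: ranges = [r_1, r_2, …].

ranges = [1.6668, 1.8591, 5.6630]

beam 1: φ=-45°, α=345°
  direction (0.9659, -0.2588); cell (5,1); t to first gridline: x 0.6315, y 2.0478 (then +1.0353 / +3.8637)
    (6,1) via x @ 0.6315
    (7,1) via x @ 1.6668  # hit
  → r_1 = 1.6668
beam 2: φ=0°, α=30°
  direction (0.8660, 0.5000); cell (5,1); t to first gridline: x 0.7044, y 0.9400 (then +1.1547 / +2.0000)
    (6,1) via x @ 0.7044
    (6,2) via y @ 0.9400
    (7,2) via x @ 1.8591  # hit
  → r_2 = 1.8591
beam 3: φ=45°, α=75°
  direction (0.2588, 0.9659); cell (5,1); t to first gridline: x 2.3569, y 0.4866 (then +3.8637 / +1.0353)
    (5,2) via y @ 0.4866
    (5,3) via y @ 1.5219
    (6,3) via x @ 2.3569
    (6,4) via y @ 2.5571
    (6,5) via y @ 3.5924
    (6,6) via y @ 4.6277
    (6,7) via y @ 5.6630  # hit
  → r_3 = 5.6630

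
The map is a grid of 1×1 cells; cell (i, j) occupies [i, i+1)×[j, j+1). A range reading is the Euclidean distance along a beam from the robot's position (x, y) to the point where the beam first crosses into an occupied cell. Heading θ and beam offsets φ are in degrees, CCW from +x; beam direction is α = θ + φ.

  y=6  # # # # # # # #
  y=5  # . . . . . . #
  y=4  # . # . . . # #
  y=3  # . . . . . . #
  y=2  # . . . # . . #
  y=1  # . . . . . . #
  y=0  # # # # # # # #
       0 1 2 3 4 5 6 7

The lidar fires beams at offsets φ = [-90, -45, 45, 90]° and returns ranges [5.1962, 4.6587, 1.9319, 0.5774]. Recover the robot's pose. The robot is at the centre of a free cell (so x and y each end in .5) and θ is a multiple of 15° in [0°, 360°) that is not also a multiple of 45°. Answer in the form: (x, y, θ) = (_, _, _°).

Enumerate (i+0.5, j+0.5, θ) over the 27 free cells and 16 admissible headings. For each, cast all 4 beams and compare to the given ranges.
  (5.5, 1.5, 15°): beam 1 = 0.5176 ≠ 5.1962 ✗
  (6.5, 5.5, 345°): beam 1 = 0.5176 ≠ 5.1962 ✗
  (4.5, 4.5, 210°): beam 1 = 1.7321 ≠ 5.1962 ✗
  (5.5, 1.5, 195°): beam 1 = 4.6587 ≠ 5.1962 ✗
  (6.5, 5.5, 75°): beam 1 = 0.5176 ≠ 5.1962 ✗
  …
  (4.5, 5.5, 330°): r_1=5.1962, r_2=4.6587, r_3=1.9319, r_4=0.5774 — all match ✓
Only this pose fits every beam.

(x, y, θ) = (4.5, 5.5, 330°)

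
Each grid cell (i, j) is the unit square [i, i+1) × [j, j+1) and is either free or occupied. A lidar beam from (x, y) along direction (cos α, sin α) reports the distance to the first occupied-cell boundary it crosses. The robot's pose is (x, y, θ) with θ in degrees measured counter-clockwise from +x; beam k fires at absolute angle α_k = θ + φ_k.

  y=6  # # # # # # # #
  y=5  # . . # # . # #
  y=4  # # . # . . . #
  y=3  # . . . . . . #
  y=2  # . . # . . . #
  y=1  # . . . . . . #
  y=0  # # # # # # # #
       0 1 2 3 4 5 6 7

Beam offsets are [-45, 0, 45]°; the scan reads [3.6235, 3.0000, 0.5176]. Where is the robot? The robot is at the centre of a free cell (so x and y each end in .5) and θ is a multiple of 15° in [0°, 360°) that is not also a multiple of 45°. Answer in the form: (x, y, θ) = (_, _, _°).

Enumerate (i+0.5, j+0.5, θ) over the 24 free cells and 16 admissible headings. For each, cast all 3 beams and compare to the given ranges.
  (4.5, 3.5, 60°): beam 1 = 2.5882 ≠ 3.6235 ✗
  (2.5, 1.5, 30°): beam 1 = 1.9319 ≠ 3.6235 ✗
  (6.5, 2.5, 15°): beam 1 = 0.5774 ≠ 3.6235 ✗
  (2.5, 5.5, 75°): beam 1 = 0.5774 ≠ 3.6235 ✗
  …
  (3.5, 3.5, 30°): r_1=3.6235, r_2=3.0000, r_3=0.5176 — all match ✓
No second candidate reproduces the full scan.

(x, y, θ) = (3.5, 3.5, 30°)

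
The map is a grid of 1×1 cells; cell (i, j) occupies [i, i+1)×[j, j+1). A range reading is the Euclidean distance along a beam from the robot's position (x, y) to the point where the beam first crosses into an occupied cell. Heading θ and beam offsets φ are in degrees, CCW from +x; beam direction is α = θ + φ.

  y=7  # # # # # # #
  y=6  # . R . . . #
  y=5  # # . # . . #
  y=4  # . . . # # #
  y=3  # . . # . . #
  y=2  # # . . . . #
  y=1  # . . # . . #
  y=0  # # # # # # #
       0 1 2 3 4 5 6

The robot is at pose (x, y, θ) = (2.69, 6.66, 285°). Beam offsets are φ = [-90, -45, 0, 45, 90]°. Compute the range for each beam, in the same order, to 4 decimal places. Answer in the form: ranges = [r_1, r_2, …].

ranges = [1.7496, 1.3800, 1.1977, 1.3200, 1.3137]

beam 1: φ=-90°, α=195°
  d=(-0.9659,-0.2588)  start (2,6)  tX=0.7143 tY=2.5500  stride 1/|dx|=1.0353 1/|dy|=3.8637
    cross x-line → (1,6), t=0.7143
    cross x-line → (0,6), t=1.7496 (wall)
  → r_1 = 1.7496
beam 2: φ=-45°, α=240°
  d=(-0.5000,-0.8660)  start (2,6)  tX=1.3800 tY=0.7621  stride 1/|dx|=2.0000 1/|dy|=1.1547
    cross y-line → (2,5), t=0.7621
    cross x-line → (1,5), t=1.3800 (wall)
  → r_2 = 1.3800
beam 3: φ=0°, α=285°
  d=(0.2588,-0.9659)  start (2,6)  tX=1.1977 tY=0.6833  stride 1/|dx|=3.8637 1/|dy|=1.0353
    cross y-line → (2,5), t=0.6833
    cross x-line → (3,5), t=1.1977 (wall)
  → r_3 = 1.1977
beam 4: φ=45°, α=330°
  d=(0.8660,-0.5000)  start (2,6)  tX=0.3580 tY=1.3200  stride 1/|dx|=1.1547 1/|dy|=2.0000
    cross x-line → (3,6), t=0.3580
    cross y-line → (3,5), t=1.3200 (wall)
  → r_4 = 1.3200
beam 5: φ=90°, α=15°
  d=(0.9659,0.2588)  start (2,6)  tX=0.3209 tY=1.3137  stride 1/|dx|=1.0353 1/|dy|=3.8637
    cross x-line → (3,6), t=0.3209
    cross y-line → (3,7), t=1.3137 (wall)
  → r_5 = 1.3137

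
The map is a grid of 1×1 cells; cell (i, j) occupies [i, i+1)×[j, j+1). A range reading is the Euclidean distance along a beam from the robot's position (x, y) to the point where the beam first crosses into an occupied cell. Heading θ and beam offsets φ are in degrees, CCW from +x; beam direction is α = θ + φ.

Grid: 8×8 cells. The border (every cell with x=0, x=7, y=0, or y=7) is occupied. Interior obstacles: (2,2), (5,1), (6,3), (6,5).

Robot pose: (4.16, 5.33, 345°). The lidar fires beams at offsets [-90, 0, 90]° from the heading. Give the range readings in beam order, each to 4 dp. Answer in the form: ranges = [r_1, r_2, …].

ranges = [4.4827, 2.9402, 1.7289]

beam 1: φ=-90°, α=255°
  d=(-0.2588,-0.9659)  start (4,5)  tX=0.6182 tY=0.3416  stride 1/|dx|=3.8637 1/|dy|=1.0353
    cross y-line → (4,4), t=0.3416
    cross x-line → (3,4), t=0.6182
    cross y-line → (3,3), t=1.3769
    cross y-line → (3,2), t=2.4122
    cross y-line → (3,1), t=3.4475
    cross x-line → (2,1), t=4.4819
    cross y-line → (2,0), t=4.4827 (wall)
  → r_1 = 4.4827
beam 2: φ=0°, α=345°
  d=(0.9659,-0.2588)  start (4,5)  tX=0.8696 tY=1.2750  stride 1/|dx|=1.0353 1/|dy|=3.8637
    cross x-line → (5,5), t=0.8696
    cross y-line → (5,4), t=1.2750
    cross x-line → (6,4), t=1.9049
    cross x-line → (7,4), t=2.9402 (wall)
  → r_2 = 2.9402
beam 3: φ=90°, α=75°
  d=(0.2588,0.9659)  start (4,5)  tX=3.2455 tY=0.6936  stride 1/|dx|=3.8637 1/|dy|=1.0353
    cross y-line → (4,6), t=0.6936
    cross y-line → (4,7), t=1.7289 (wall)
  → r_3 = 1.7289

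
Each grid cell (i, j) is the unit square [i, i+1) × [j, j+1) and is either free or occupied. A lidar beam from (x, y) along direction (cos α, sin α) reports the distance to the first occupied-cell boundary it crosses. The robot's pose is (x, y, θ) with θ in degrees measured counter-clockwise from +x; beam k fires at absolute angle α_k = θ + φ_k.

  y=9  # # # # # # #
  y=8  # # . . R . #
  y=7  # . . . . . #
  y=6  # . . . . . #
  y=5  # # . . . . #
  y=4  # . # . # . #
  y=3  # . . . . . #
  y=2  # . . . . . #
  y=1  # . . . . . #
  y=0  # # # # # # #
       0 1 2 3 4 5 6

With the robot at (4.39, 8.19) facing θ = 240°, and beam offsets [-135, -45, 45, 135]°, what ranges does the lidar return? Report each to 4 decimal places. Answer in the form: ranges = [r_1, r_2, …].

beam 1: φ=-135°, α=105°
  d=(-0.2588,0.9659)  start (4,8)  tX=1.5068 tY=0.8386  stride 1/|dx|=3.8637 1/|dy|=1.0353
    cross y-line → (4,9), t=0.8386 (wall)
  → r_1 = 0.8386
beam 2: φ=-45°, α=195°
  d=(-0.9659,-0.2588)  start (4,8)  tX=0.4038 tY=0.7341  stride 1/|dx|=1.0353 1/|dy|=3.8637
    cross x-line → (3,8), t=0.4038
    cross y-line → (3,7), t=0.7341
    cross x-line → (2,7), t=1.4390
    cross x-line → (1,7), t=2.4743
    cross x-line → (0,7), t=3.5096 (wall)
  → r_2 = 3.5096
beam 3: φ=45°, α=285°
  d=(0.2588,-0.9659)  start (4,8)  tX=2.3569 tY=0.1967  stride 1/|dx|=3.8637 1/|dy|=1.0353
    cross y-line → (4,7), t=0.1967
    cross y-line → (4,6), t=1.2320
    cross y-line → (4,5), t=2.2673
    cross x-line → (5,5), t=2.3569
    cross y-line → (5,4), t=3.3025
    cross y-line → (5,3), t=4.3378
    cross y-line → (5,2), t=5.3731
    cross x-line → (6,2), t=6.2206 (wall)
  → r_3 = 6.2206
beam 4: φ=135°, α=15°
  d=(0.9659,0.2588)  start (4,8)  tX=0.6315 tY=3.1296  stride 1/|dx|=1.0353 1/|dy|=3.8637
    cross x-line → (5,8), t=0.6315
    cross x-line → (6,8), t=1.6668 (wall)
  → r_4 = 1.6668

ranges = [0.8386, 3.5096, 6.2206, 1.6668]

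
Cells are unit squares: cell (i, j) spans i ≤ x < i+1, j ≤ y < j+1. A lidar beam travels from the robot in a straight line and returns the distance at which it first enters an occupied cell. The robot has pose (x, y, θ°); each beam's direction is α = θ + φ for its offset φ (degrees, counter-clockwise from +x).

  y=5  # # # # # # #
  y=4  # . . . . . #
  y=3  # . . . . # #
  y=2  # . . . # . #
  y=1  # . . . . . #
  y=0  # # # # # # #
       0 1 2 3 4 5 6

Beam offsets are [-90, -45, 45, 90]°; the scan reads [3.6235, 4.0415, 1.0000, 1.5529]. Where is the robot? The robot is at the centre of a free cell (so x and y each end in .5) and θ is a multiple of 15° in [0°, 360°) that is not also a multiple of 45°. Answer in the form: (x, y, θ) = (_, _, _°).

The pose lattice has 18·16 = 288 candidates. Test each by forward raycasting.
  (3.5, 2.5, 105°): beam 1 = 0.5176 ≠ 3.6235 ✗
  (5.5, 1.5, 150°): beam 1 = 1.0000 ≠ 3.6235 ✗
  (2.5, 2.5, 165°): beam 1 = 2.5882 ≠ 3.6235 ✗
  (4.5, 4.5, 75°): beam 1 = 1.5529 ≠ 3.6235 ✗
  (4.5, 3.5, 330°): beam 1 = 0.5774 ≠ 3.6235 ✗
  …
  (4.5, 4.5, 285°): r_1=3.6235, r_2=4.0415, r_3=1.0000, r_4=1.5529 — all match ✓
No second candidate reproduces the full scan.

(x, y, θ) = (4.5, 4.5, 285°)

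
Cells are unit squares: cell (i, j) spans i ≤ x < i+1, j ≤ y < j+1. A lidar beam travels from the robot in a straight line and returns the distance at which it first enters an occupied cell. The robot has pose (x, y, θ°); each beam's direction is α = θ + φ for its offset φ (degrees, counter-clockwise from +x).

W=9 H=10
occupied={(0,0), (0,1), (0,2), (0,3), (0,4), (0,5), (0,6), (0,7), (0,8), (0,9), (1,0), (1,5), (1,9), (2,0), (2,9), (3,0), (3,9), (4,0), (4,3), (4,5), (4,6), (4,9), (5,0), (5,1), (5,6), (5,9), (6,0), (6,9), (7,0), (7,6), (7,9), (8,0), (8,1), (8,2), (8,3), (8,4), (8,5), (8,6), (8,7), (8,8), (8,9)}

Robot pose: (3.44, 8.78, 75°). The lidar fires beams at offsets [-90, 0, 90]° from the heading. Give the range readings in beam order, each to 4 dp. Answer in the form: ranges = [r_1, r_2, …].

beam 1: φ=-90°, α=345°
  cosα=0.9659 sinα=-0.2588 | (3,8) | tMaxX 0.5798 tMaxY 3.0137 | tΔX 1.0353 tΔY 3.8637
    t=0.5798 [x] (4,8)
    t=1.6150 [x] (5,8)
    t=2.6503 [x] (6,8)
    t=3.0137 [y] (6,7)
    t=3.6856 [x] (7,7)
    t=4.7209 [x] (8,7) — stop
  → r_1 = 4.7209
beam 2: φ=0°, α=75°
  cosα=0.2588 sinα=0.9659 | (3,8) | tMaxX 2.1637 tMaxY 0.2278 | tΔX 3.8637 tΔY 1.0353
    t=0.2278 [y] (3,9) — stop
  → r_2 = 0.2278
beam 3: φ=90°, α=165°
  cosα=-0.9659 sinα=0.2588 | (3,8) | tMaxX 0.4555 tMaxY 0.8500 | tΔX 1.0353 tΔY 3.8637
    t=0.4555 [x] (2,8)
    t=0.8500 [y] (2,9) — stop
  → r_3 = 0.8500

ranges = [4.7209, 0.2278, 0.8500]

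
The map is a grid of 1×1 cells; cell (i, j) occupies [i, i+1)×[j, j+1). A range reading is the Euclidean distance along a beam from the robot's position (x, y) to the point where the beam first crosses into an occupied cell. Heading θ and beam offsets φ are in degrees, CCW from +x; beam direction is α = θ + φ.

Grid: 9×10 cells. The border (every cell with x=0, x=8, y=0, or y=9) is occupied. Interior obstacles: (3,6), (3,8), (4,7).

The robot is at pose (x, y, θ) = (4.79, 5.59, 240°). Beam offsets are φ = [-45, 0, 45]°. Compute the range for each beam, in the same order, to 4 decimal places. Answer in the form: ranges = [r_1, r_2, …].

beam 1: φ=-45°, α=195°
  direction (-0.9659, -0.2588); cell (4,5); t to first gridline: x 0.8179, y 2.2796 (then +1.0353 / +3.8637)
    (3,5) via x @ 0.8179
    (2,5) via x @ 1.8531
    (2,4) via y @ 2.2796
    (1,4) via x @ 2.8884
    (0,4) via x @ 3.9237  # hit
  → r_1 = 3.9237
beam 2: φ=0°, α=240°
  direction (-0.5000, -0.8660); cell (4,5); t to first gridline: x 1.5800, y 0.6813 (then +2.0000 / +1.1547)
    (4,4) via y @ 0.6813
    (3,4) via x @ 1.5800
    (3,3) via y @ 1.8360
    (3,2) via y @ 2.9907
    (2,2) via x @ 3.5800
    (2,1) via y @ 4.1454
    (2,0) via y @ 5.3001  # hit
  → r_2 = 5.3001
beam 3: φ=45°, α=285°
  direction (0.2588, -0.9659); cell (4,5); t to first gridline: x 0.8114, y 0.6108 (then +3.8637 / +1.0353)
    (4,4) via y @ 0.6108
    (5,4) via x @ 0.8114
    (5,3) via y @ 1.6461
    (5,2) via y @ 2.6814
    (5,1) via y @ 3.7166
    (6,1) via x @ 4.6751
    (6,0) via y @ 4.7519  # hit
  → r_3 = 4.7519

ranges = [3.9237, 5.3001, 4.7519]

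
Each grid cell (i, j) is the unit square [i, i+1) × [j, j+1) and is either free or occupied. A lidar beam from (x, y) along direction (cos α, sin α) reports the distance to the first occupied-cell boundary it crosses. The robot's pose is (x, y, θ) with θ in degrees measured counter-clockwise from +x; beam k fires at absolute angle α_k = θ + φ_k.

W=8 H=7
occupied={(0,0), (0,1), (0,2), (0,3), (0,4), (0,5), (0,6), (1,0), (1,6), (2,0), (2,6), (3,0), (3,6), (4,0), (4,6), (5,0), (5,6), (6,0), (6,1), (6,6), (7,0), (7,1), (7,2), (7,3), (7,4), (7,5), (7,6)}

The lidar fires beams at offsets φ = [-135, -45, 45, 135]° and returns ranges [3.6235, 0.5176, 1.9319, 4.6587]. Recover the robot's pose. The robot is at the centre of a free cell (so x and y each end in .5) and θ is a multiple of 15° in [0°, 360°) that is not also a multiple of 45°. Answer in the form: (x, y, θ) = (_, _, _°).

The pose lattice has 29·16 = 464 candidates. Test each by forward raycasting.
  (5.5, 3.5, 195°): beam 1 = 2.8868 ≠ 3.6235 ✗
  (1.5, 3.5, 75°): beam 1 = 2.8868 ≠ 3.6235 ✗
  (1.5, 3.5, 195°): beam 1 = 2.8868 ≠ 3.6235 ✗
  …
  (3.5, 5.5, 120°): r_1=3.6235, r_2=0.5176, r_3=1.9319, r_4=4.6587 — all match ✓
Unique over the lattice → pose = (3.5, 5.5, 120°).

(x, y, θ) = (3.5, 5.5, 120°)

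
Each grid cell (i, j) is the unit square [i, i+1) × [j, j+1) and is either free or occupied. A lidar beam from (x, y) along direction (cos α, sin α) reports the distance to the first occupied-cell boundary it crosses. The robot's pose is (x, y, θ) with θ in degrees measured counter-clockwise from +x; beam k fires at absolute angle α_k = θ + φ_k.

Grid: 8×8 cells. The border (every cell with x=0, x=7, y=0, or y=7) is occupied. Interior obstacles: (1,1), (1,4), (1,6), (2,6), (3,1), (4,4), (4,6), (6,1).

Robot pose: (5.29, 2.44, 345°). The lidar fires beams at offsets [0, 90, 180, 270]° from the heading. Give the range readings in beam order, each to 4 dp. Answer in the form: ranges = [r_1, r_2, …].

beam 1: φ=0°, α=345°
  cosα=0.9659 sinα=-0.2588 | (5,2) | tMaxX 0.7350 tMaxY 1.7000 | tΔX 1.0353 tΔY 3.8637
    t=0.7350 [x] (6,2)
    t=1.7000 [y] (6,1) — stop
  → r_1 = 1.7000
beam 2: φ=90°, α=75°
  cosα=0.2588 sinα=0.9659 | (5,2) | tMaxX 2.7432 tMaxY 0.5798 | tΔX 3.8637 tΔY 1.0353
    t=0.5798 [y] (5,3)
    t=1.6150 [y] (5,4)
    t=2.6503 [y] (5,5)
    t=2.7432 [x] (6,5)
    t=3.6856 [y] (6,6)
    t=4.7209 [y] (6,7) — stop
  → r_2 = 4.7209
beam 3: φ=180°, α=165°
  cosα=-0.9659 sinα=0.2588 | (5,2) | tMaxX 0.3002 tMaxY 2.1637 | tΔX 1.0353 tΔY 3.8637
    t=0.3002 [x] (4,2)
    t=1.3355 [x] (3,2)
    t=2.1637 [y] (3,3)
    t=2.3708 [x] (2,3)
    t=3.4061 [x] (1,3)
    t=4.4413 [x] (0,3) — stop
  → r_3 = 4.4413
beam 4: φ=270°, α=255°
  cosα=-0.2588 sinα=-0.9659 | (5,2) | tMaxX 1.1205 tMaxY 0.4555 | tΔX 3.8637 tΔY 1.0353
    t=0.4555 [y] (5,1)
    t=1.1205 [x] (4,1)
    t=1.4908 [y] (4,0) — stop
  → r_4 = 1.4908

ranges = [1.7000, 4.7209, 4.4413, 1.4908]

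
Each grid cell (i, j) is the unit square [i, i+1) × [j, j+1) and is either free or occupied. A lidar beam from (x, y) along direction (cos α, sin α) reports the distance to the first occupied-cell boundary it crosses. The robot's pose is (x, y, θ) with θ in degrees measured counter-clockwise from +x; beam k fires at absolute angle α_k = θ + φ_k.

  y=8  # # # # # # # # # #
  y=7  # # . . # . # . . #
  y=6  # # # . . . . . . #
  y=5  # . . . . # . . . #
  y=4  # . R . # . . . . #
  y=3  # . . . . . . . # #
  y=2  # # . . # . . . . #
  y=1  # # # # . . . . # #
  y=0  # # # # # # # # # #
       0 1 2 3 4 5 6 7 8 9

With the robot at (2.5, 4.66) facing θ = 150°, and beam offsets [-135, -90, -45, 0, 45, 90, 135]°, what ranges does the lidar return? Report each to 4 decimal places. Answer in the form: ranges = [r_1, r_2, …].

beam 1: φ=-135°, α=15°
  cosα=0.9659 sinα=0.2588 | (2,4) | tMaxX 0.5176 tMaxY 1.3137 | tΔX 1.0353 tΔY 3.8637
    t=0.5176 [x] (3,4)
    t=1.3137 [y] (3,5)
    t=1.5529 [x] (4,5)
    t=2.5882 [x] (5,5) — stop
  → r_1 = 2.5882
beam 2: φ=-90°, α=60°
  cosα=0.5000 sinα=0.8660 | (2,4) | tMaxX 1.0000 tMaxY 0.3926 | tΔX 2.0000 tΔY 1.1547
    t=0.3926 [y] (2,5)
    t=1.0000 [x] (3,5)
    t=1.5473 [y] (3,6)
    t=2.7020 [y] (3,7)
    t=3.0000 [x] (4,7) — stop
  → r_2 = 3.0000
beam 3: φ=-45°, α=105°
  cosα=-0.2588 sinα=0.9659 | (2,4) | tMaxX 1.9319 tMaxY 0.3520 | tΔX 3.8637 tΔY 1.0353
    t=0.3520 [y] (2,5)
    t=1.3873 [y] (2,6) — stop
  → r_3 = 1.3873
beam 4: φ=0°, α=150°
  cosα=-0.8660 sinα=0.5000 | (2,4) | tMaxX 0.5774 tMaxY 0.6800 | tΔX 1.1547 tΔY 2.0000
    t=0.5774 [x] (1,4)
    t=0.6800 [y] (1,5)
    t=1.7321 [x] (0,5) — stop
  → r_4 = 1.7321
beam 5: φ=45°, α=195°
  cosα=-0.9659 sinα=-0.2588 | (2,4) | tMaxX 0.5176 tMaxY 2.5500 | tΔX 1.0353 tΔY 3.8637
    t=0.5176 [x] (1,4)
    t=1.5529 [x] (0,4) — stop
  → r_5 = 1.5529
beam 6: φ=90°, α=240°
  cosα=-0.5000 sinα=-0.8660 | (2,4) | tMaxX 1.0000 tMaxY 0.7621 | tΔX 2.0000 tΔY 1.1547
    t=0.7621 [y] (2,3)
    t=1.0000 [x] (1,3)
    t=1.9168 [y] (1,2) — stop
  → r_6 = 1.9168
beam 7: φ=135°, α=285°
  cosα=0.2588 sinα=-0.9659 | (2,4) | tMaxX 1.9319 tMaxY 0.6833 | tΔX 3.8637 tΔY 1.0353
    t=0.6833 [y] (2,3)
    t=1.7186 [y] (2,2)
    t=1.9319 [x] (3,2)
    t=2.7538 [y] (3,1) — stop
  → r_7 = 2.7538

ranges = [2.5882, 3.0000, 1.3873, 1.7321, 1.5529, 1.9168, 2.7538]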